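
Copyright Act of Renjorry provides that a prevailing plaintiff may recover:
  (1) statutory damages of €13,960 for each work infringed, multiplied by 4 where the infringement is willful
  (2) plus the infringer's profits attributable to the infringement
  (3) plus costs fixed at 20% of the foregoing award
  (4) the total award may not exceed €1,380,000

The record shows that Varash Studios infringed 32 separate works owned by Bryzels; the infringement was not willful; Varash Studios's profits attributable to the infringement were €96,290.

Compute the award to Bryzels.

Statutory damages: 32 × €13,960 = €446,720
Infringement not willful: no ×4 enhancement.
Combined award: €446,720 + €96,290 = €543,010
Costs: 20% of €543,010 = €108,602
Award plus costs: €543,010 + €108,602 = €651,612
Cap at €1,380,000: €651,612 is within the cap, no reduction.

€651,612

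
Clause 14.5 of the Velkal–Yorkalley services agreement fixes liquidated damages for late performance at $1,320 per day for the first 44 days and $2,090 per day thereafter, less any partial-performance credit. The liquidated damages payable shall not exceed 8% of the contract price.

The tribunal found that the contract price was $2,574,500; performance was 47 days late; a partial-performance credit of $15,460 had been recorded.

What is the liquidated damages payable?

First 44 days: 44 × $1,320 = $58,080
Remaining days: (47 − 44) × $2,090 = $6,270
Accrued per-day damages: $58,080 + $6,270 = $64,350
Less partial-performance credit: $64,350 − $15,460 = $48,890
Cap: 8% of $2,574,500 = $205,960
Cap at $205,960: $48,890 is within the cap, no reduction.

$48,890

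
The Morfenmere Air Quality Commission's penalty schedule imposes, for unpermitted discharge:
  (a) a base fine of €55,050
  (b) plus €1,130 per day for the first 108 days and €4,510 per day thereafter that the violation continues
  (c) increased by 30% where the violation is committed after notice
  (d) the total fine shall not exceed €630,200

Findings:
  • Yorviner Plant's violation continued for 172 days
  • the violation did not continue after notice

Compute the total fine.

First 108 days: 108 × €1,130 = €122,040
Remaining days: (172 − 108) × €4,510 = €288,640
Per-day component: €122,040 + €288,640 = €410,680
Base plus per-day: €55,050 + €410,680 = €465,730
The violation did not continue after notice: no 30% increase.
Cap at €630,200: €465,730 is within the cap, no reduction.

€465,730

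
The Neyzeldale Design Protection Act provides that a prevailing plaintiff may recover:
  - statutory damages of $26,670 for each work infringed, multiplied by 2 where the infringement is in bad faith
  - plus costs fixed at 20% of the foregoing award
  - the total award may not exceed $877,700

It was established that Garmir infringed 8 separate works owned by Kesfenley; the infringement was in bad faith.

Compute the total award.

$512,064

Statutory damages: 8 × $26,670 = $213,360
Doubled: 2 × $213,360 = $426,720
Costs: 20% of $426,720 = $85,344
Award plus costs: $426,720 + $85,344 = $512,064
Cap at $877,700: $512,064 is within the cap, no reduction.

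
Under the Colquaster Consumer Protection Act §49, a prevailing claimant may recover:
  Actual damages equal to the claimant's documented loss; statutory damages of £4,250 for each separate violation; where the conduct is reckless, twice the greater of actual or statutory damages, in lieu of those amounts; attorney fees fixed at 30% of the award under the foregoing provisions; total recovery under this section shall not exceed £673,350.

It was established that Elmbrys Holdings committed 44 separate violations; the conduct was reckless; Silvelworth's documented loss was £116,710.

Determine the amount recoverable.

Statutory damages: 44 × £4,250 = £187,000
Greater of actual damages (£116,710) or statutory damages (£187,000): £187,000
Doubled: 2 × £187,000 = £374,000
Attorney fees: 30% of £374,000 = £112,200
Total before cap: £374,000 + £112,200 = £486,200
Cap at £673,350: £486,200 is within the cap, no reduction.

£486,200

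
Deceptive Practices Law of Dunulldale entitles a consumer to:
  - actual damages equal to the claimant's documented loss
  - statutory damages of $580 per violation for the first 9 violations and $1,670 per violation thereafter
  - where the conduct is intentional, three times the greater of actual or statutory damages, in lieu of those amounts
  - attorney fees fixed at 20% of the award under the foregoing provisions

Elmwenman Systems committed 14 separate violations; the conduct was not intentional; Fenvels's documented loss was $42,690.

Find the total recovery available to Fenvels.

$67,512

First 9 violations: 9 × $580 = $5,220
Remaining violations: (14 − 9) × $1,670 = $8,350
Statutory damages: $5,220 + $8,350 = $13,570
Conduct not intentional: the in-lieu enhancement does not apply.
Actual plus statutory damages: $42,690 + $13,570 = $56,260
Attorney fees: 20% of $56,260 = $11,252
Total recovery: $56,260 + $11,252 = $67,512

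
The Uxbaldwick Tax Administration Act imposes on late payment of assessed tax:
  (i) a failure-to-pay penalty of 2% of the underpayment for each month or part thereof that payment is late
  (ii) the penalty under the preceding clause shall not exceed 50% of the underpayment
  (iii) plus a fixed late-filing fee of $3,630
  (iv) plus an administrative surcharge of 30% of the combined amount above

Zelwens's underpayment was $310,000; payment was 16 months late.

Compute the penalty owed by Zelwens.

$133,679

Accrued rate: 2% × 16 = 32%, capped at 50% → 32%
Failure-to-pay penalty: 32% of $310,000 = $99,200
Penalty before surcharge: $99,200 + $3,630 = $102,830
Administrative surcharge: 30% of $102,830 = $30,849
Total penalty: $102,830 + $30,849 = $133,679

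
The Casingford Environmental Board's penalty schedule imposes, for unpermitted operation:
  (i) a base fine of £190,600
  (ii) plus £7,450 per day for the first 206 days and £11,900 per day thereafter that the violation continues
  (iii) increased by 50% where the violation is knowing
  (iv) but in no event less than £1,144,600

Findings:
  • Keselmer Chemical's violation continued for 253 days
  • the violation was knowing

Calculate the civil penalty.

First 206 days: 206 × £7,450 = £1,534,700
Remaining days: (253 − 206) × £11,900 = £559,300
Per-day component: £1,534,700 + £559,300 = £2,094,000
Base plus per-day: £190,600 + £2,094,000 = £2,284,600
Enhancement: 50% of £2,284,600 = £1,142,300
Enhanced fine: £2,284,600 + £1,142,300 = £3,426,900
Minimum £1,144,600: £3,426,900 meets the minimum, no increase.

£3,426,900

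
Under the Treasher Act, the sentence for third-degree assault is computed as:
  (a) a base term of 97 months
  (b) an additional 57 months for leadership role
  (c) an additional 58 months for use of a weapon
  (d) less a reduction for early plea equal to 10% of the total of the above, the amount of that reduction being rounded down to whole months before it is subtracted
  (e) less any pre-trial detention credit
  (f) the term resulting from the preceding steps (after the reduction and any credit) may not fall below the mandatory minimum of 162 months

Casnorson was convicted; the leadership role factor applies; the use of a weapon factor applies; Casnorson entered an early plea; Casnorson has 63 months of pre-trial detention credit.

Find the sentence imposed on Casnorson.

Leadership role enhancement: +57 months
Use of a weapon enhancement: +58 months
Adjusted term: 97 months + 57 months + 58 months = 212 months
Early plea reduction: 10% of 212 months = 21 months (rounded down)
After reduction: 212 − 21 = 191 months
Less pre-trial detention credit: 191 months − 63 months = 128 months
Minimum 162 months: 128 months is below the minimum → 162 months

162 months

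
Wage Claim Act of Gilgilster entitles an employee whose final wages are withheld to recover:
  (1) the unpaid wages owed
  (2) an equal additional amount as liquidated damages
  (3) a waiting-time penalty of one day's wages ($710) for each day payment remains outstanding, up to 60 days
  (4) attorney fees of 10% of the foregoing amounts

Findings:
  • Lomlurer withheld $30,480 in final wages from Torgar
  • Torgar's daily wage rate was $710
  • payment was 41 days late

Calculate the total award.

Liquidated damages (equal amount): $30,480
Penalty days: min(41, 60) = 41
Waiting-time penalty: 41 × $710 = $29,110
Subtotal: $30,480 + $30,480 + $29,110 = $90,070
Attorney fees: 10% of $90,070 = $9,007
Total award: $90,070 + $9,007 = $99,077

Total award: $99,077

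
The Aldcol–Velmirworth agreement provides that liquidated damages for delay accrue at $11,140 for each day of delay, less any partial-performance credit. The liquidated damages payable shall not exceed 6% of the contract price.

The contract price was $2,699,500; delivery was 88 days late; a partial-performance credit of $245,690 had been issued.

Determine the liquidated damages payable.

Per-day damages: 88 × $11,140 = $980,320
Less partial-performance credit: $980,320 − $245,690 = $734,630
Cap: 6% of $2,699,500 = $161,970
Cap at $161,970: $734,630 exceeds the cap → $161,970

$161,970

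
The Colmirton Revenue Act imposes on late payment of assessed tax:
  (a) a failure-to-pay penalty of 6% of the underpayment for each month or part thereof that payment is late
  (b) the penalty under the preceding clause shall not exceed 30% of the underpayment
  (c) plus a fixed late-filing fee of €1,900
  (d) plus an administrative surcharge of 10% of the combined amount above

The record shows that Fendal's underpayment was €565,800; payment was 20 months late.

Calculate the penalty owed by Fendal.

Accrued rate: 6% × 20 = 120%, capped at 30% → 30%
Failure-to-pay penalty: 30% of €565,800 = €169,740
Penalty before surcharge: €169,740 + €1,900 = €171,640
Administrative surcharge: 10% of €171,640 = €17,164
Total penalty: €171,640 + €17,164 = €188,804

€188,804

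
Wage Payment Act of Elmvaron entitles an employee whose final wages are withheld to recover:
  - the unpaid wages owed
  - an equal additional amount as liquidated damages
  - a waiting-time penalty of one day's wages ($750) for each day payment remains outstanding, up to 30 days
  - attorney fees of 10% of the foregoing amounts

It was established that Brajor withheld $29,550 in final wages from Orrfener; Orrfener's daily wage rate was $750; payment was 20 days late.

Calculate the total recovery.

Liquidated damages (equal amount): $29,550
Penalty days: min(20, 30) = 20
Waiting-time penalty: 20 × $750 = $15,000
Subtotal: $29,550 + $29,550 + $15,000 = $74,100
Attorney fees: 10% of $74,100 = $7,410
Total award: $74,100 + $7,410 = $81,510

$81,510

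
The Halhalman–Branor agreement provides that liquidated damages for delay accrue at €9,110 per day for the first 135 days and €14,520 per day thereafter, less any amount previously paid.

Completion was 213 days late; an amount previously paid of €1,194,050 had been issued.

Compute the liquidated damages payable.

First 135 days: 135 × €9,110 = €1,229,850
Remaining days: (213 − 135) × €14,520 = €1,132,560
Accrued per-day damages: €1,229,850 + €1,132,560 = €2,362,410
Less amount previously paid: €2,362,410 − €1,194,050 = €1,168,360

€1,168,360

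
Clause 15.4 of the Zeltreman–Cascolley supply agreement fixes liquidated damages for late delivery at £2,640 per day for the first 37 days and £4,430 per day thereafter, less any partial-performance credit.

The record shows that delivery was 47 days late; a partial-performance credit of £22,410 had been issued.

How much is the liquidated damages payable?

First 37 days: 37 × £2,640 = £97,680
Remaining days: (47 − 37) × £4,430 = £44,300
Accrued per-day damages: £97,680 + £44,300 = £141,980
Less partial-performance credit: £141,980 − £22,410 = £119,570

£119,570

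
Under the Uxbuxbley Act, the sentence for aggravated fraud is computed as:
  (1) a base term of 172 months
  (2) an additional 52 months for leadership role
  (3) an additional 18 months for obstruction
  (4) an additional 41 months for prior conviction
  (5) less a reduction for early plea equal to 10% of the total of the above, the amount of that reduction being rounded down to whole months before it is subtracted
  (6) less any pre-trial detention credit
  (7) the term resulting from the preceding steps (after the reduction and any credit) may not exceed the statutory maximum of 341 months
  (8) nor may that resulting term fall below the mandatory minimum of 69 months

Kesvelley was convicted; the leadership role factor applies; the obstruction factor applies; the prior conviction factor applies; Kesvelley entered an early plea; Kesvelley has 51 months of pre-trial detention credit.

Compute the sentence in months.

Leadership role enhancement: +52 months
Obstruction enhancement: +18 months
Prior conviction enhancement: +41 months
Adjusted term: 172 months + 52 months + 18 months + 41 months = 283 months
Early plea reduction: 10% of 283 months = 28 months (rounded down)
After reduction: 283 − 28 = 255 months
Less pre-trial detention credit: 255 months − 51 months = 204 months
Cap at 341 months: 204 months is within the cap, no reduction.
Minimum 69 months: 204 months meets the minimum, no increase.

204 months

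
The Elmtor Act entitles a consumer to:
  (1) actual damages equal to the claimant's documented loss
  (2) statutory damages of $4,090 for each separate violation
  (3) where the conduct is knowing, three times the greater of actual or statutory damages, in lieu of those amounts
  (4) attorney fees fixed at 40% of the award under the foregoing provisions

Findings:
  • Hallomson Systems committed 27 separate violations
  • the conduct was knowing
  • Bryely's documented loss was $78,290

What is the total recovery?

Statutory damages: 27 × $4,090 = $110,430
Greater of actual damages ($78,290) or statutory damages ($110,430): $110,430
Trebled: 3 × $110,430 = $331,290
Attorney fees: 40% of $331,290 = $132,516
Total recovery: $331,290 + $132,516 = $463,806

$463,806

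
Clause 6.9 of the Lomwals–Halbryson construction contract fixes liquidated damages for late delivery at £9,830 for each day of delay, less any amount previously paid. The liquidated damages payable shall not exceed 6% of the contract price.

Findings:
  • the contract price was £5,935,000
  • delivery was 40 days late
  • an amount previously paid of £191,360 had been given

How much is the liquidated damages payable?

£201,840

Per-day damages: 40 × £9,830 = £393,200
Less amount previously paid: £393,200 − £191,360 = £201,840
Cap: 6% of £5,935,000 = £356,100
Cap at £356,100: £201,840 is within the cap, no reduction.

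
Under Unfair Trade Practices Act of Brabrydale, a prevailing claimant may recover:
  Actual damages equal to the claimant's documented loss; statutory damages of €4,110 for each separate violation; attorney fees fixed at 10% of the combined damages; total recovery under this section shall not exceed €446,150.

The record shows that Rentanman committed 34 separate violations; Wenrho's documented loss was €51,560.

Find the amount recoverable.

€210,430

Statutory damages: 34 × €4,110 = €139,740
Combined damages: €51,560 + €139,740 = €191,300
Attorney fees: 10% of €191,300 = €19,130
Total before cap: €191,300 + €19,130 = €210,430
Cap at €446,150: €210,430 is within the cap, no reduction.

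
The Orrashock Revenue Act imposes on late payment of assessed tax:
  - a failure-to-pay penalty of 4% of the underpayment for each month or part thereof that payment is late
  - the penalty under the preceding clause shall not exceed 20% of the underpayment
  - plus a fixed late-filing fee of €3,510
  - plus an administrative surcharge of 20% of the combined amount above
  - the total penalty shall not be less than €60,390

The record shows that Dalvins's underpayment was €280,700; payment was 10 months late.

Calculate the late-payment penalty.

Accrued rate: 4% × 10 = 40%, capped at 20% → 20%
Failure-to-pay penalty: 20% of €280,700 = €56,140
Penalty before surcharge: €56,140 + €3,510 = €59,650
Administrative surcharge: 20% of €59,650 = €11,930
Total penalty: €59,650 + €11,930 = €71,580
Minimum €60,390: €71,580 meets the minimum, no increase.

€71,580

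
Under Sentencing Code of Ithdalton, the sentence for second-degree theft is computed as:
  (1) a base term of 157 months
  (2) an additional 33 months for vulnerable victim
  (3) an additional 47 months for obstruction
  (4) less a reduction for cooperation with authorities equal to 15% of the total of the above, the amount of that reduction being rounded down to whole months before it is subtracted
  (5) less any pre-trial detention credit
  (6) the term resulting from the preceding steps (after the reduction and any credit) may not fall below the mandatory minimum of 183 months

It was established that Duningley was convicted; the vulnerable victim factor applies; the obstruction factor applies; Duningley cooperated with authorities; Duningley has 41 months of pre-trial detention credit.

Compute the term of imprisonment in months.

183 months

Vulnerable victim enhancement: +33 months
Obstruction enhancement: +47 months
Adjusted term: 157 months + 33 months + 47 months = 237 months
Cooperation with authorities reduction: 15% of 237 months = 35 months (rounded down)
After reduction: 237 − 35 = 202 months
Less pre-trial detention credit: 202 months − 41 months = 161 months
Minimum 183 months: 161 months is below the minimum → 183 months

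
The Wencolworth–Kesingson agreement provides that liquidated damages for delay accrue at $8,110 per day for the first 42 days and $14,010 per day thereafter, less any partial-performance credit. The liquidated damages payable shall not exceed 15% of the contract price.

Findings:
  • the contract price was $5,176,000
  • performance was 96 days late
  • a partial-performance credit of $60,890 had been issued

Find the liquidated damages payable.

First 42 days: 42 × $8,110 = $340,620
Remaining days: (96 − 42) × $14,010 = $756,540
Accrued per-day damages: $340,620 + $756,540 = $1,097,160
Less partial-performance credit: $1,097,160 − $60,890 = $1,036,270
Cap: 15% of $5,176,000 = $776,400
Cap at $776,400: $1,036,270 exceeds the cap → $776,400

$776,400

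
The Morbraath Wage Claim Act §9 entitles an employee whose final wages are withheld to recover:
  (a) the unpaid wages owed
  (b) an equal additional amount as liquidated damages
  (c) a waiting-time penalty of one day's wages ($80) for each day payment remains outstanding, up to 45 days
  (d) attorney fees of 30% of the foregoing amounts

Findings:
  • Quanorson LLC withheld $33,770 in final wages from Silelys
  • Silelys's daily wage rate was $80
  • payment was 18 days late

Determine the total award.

Liquidated damages (equal amount): $33,770
Penalty days: min(18, 45) = 18
Waiting-time penalty: 18 × $80 = $1,440
Subtotal: $33,770 + $33,770 + $1,440 = $68,980
Attorney fees: 30% of $68,980 = $20,694
Total award: $68,980 + $20,694 = $89,674

$89,674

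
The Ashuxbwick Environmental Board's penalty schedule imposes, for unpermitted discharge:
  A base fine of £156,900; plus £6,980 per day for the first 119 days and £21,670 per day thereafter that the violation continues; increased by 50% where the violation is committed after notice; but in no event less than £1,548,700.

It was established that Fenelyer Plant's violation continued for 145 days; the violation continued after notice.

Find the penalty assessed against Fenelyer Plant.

First 119 days: 119 × £6,980 = £830,620
Remaining days: (145 − 119) × £21,670 = £563,420
Per-day component: £830,620 + £563,420 = £1,394,040
Base plus per-day: £156,900 + £1,394,040 = £1,550,940
Enhancement: 50% of £1,550,940 = £775,470
Enhanced fine: £1,550,940 + £775,470 = £2,326,410
Minimum £1,548,700: £2,326,410 meets the minimum, no increase.

£2,326,410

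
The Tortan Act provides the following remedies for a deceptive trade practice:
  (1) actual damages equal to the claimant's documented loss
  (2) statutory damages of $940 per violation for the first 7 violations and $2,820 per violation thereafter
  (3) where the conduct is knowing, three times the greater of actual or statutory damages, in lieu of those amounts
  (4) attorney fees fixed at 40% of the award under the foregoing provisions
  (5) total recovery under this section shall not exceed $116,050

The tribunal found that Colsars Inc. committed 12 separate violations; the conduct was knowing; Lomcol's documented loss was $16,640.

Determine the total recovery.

$86,856

First 7 violations: 7 × $940 = $6,580
Remaining violations: (12 − 7) × $2,820 = $14,100
Statutory damages: $6,580 + $14,100 = $20,680
Greater of actual damages ($16,640) or statutory damages ($20,680): $20,680
Trebled: 3 × $20,680 = $62,040
Attorney fees: 40% of $62,040 = $24,816
Total before cap: $62,040 + $24,816 = $86,856
Cap at $116,050: $86,856 is within the cap, no reduction.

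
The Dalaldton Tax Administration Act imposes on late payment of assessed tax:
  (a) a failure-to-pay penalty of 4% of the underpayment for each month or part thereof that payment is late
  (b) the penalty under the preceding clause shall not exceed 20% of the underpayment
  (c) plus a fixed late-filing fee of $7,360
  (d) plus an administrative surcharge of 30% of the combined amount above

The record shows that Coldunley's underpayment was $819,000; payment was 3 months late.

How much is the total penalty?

$137,332

Accrued rate: 4% × 3 = 12%, capped at 20% → 12%
Failure-to-pay penalty: 12% of $819,000 = $98,280
Penalty before surcharge: $98,280 + $7,360 = $105,640
Administrative surcharge: 30% of $105,640 = $31,692
Total penalty: $105,640 + $31,692 = $137,332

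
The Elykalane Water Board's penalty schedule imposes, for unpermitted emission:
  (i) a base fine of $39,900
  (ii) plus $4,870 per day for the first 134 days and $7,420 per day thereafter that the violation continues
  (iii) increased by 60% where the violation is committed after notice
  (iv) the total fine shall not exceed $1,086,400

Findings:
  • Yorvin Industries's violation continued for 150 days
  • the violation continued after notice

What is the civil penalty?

Civil penalty: $1,086,400

First 134 days: 134 × $4,870 = $652,580
Remaining days: (150 − 134) × $7,420 = $118,720
Per-day component: $652,580 + $118,720 = $771,300
Base plus per-day: $39,900 + $771,300 = $811,200
Enhancement: 60% of $811,200 = $486,720
Enhanced fine: $811,200 + $486,720 = $1,297,920
Cap at $1,086,400: $1,297,920 exceeds the cap → $1,086,400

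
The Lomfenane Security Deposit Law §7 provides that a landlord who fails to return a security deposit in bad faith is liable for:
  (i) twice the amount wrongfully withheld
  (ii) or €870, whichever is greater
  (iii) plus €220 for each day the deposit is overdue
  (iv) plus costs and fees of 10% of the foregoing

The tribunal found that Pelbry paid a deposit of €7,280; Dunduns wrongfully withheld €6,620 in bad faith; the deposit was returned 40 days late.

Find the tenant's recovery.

Recovery: €24,244

Doubled: 2 × €6,620 = €13,240
Minimum €870: €13,240 meets the minimum, no increase.
Late-return penalty: 40 × €220 = €8,800
Damages plus late penalty: €13,240 + €8,800 = €22,040
Costs and fees: 10% of €22,040 = €2,204
Total recovery: €22,040 + €2,204 = €24,244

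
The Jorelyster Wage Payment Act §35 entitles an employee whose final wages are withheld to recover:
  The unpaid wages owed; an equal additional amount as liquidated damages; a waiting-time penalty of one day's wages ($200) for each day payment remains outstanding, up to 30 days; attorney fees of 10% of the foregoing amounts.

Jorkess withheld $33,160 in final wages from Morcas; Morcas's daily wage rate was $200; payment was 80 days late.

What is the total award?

Liquidated damages (equal amount): $33,160
Penalty days: min(80, 30) = 30
Waiting-time penalty: 30 × $200 = $6,000
Subtotal: $33,160 + $33,160 + $6,000 = $72,320
Attorney fees: 10% of $72,320 = $7,232
Total award: $72,320 + $7,232 = $79,552

$79,552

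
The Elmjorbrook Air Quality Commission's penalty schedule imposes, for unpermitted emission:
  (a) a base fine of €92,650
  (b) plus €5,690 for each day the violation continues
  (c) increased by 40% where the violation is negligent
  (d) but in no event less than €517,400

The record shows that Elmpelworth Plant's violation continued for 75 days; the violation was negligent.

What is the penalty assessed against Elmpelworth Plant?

€727,160

Per-day component: 75 × €5,690 = €426,750
Base plus per-day: €92,650 + €426,750 = €519,400
Enhancement: 40% of €519,400 = €207,760
Enhanced fine: €519,400 + €207,760 = €727,160
Minimum €517,400: €727,160 meets the minimum, no increase.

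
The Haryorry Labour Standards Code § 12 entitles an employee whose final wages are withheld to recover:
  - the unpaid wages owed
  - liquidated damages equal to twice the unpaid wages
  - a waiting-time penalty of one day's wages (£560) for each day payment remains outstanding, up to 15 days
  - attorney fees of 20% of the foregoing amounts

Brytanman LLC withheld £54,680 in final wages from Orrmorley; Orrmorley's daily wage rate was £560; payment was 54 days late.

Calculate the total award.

Doubled: 2 × £54,680 = £109,360
Penalty days: min(54, 15) = 15
Waiting-time penalty: 15 × £560 = £8,400
Subtotal: £54,680 + £109,360 + £8,400 = £172,440
Attorney fees: 20% of £172,440 = £34,488
Total award: £172,440 + £34,488 = £206,928

£206,928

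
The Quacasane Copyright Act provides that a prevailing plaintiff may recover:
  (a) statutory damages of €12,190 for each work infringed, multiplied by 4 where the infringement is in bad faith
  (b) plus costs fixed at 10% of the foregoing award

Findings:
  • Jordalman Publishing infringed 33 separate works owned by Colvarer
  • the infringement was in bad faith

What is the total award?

€1,769,988

Statutory damages: 33 × €12,190 = €402,270
Multiplied by 4: 4 × €402,270 = €1,609,080
Costs: 10% of €1,609,080 = €160,908
Award plus costs: €1,609,080 + €160,908 = €1,769,988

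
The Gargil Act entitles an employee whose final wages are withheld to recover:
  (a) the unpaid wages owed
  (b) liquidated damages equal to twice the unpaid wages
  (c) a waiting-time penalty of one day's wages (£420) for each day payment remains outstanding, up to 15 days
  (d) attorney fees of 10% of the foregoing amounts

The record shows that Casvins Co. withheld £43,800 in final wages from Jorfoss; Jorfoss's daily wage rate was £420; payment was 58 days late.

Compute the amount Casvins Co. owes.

£151,470

Doubled: 2 × £43,800 = £87,600
Penalty days: min(58, 15) = 15
Waiting-time penalty: 15 × £420 = £6,300
Subtotal: £43,800 + £87,600 + £6,300 = £137,700
Attorney fees: 10% of £137,700 = £13,770
Total award: £137,700 + £13,770 = £151,470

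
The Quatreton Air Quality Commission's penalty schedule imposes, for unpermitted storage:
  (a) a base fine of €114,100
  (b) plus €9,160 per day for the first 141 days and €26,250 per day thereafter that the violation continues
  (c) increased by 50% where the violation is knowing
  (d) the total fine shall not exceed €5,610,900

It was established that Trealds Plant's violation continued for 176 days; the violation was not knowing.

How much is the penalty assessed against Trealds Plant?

First 141 days: 141 × €9,160 = €1,291,560
Remaining days: (176 − 141) × €26,250 = €918,750
Per-day component: €1,291,560 + €918,750 = €2,210,310
Base plus per-day: €114,100 + €2,210,310 = €2,324,410
The violation was not knowing: no 50% increase.
Cap at €5,610,900: €2,324,410 is within the cap, no reduction.

Civil penalty: €2,324,410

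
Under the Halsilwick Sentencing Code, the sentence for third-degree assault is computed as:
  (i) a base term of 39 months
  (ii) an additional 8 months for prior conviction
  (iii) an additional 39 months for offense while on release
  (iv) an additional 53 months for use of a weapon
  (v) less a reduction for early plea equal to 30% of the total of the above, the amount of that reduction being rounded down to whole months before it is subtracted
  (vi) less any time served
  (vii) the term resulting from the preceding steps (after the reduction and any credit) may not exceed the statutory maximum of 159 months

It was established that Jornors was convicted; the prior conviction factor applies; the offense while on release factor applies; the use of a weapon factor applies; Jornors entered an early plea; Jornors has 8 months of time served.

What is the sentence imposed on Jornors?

90 months

Prior conviction enhancement: +8 months
Offense while on release enhancement: +39 months
Use of a weapon enhancement: +53 months
Adjusted term: 39 months + 8 months + 39 months + 53 months = 139 months
Early plea reduction: 30% of 139 months = 41 months (rounded down)
After reduction: 139 − 41 = 98 months
Less time served: 98 months − 8 months = 90 months
Cap at 159 months: 90 months is within the cap, no reduction.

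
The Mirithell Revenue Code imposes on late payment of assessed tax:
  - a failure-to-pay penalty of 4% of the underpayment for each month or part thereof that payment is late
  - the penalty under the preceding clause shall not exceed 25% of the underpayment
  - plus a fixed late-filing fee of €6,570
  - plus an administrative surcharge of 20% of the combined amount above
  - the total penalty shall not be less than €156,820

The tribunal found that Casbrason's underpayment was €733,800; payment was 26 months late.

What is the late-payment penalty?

Accrued rate: 4% × 26 = 104%, capped at 25% → 25%
Failure-to-pay penalty: 25% of €733,800 = €183,450
Penalty before surcharge: €183,450 + €6,570 = €190,020
Administrative surcharge: 20% of €190,020 = €38,004
Total penalty: €190,020 + €38,004 = €228,024
Minimum €156,820: €228,024 meets the minimum, no increase.

€228,024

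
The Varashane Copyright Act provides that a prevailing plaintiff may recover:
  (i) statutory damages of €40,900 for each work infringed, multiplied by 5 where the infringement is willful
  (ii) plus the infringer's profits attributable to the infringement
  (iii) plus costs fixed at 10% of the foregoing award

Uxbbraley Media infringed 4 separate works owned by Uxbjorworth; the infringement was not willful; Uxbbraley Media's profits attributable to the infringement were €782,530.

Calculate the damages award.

Statutory damages: 4 × €40,900 = €163,600
Infringement not willful: no ×5 enhancement.
Combined award: €163,600 + €782,530 = €946,130
Costs: 10% of €946,130 = €94,613
Award plus costs: €946,130 + €94,613 = €1,040,743

€1,040,743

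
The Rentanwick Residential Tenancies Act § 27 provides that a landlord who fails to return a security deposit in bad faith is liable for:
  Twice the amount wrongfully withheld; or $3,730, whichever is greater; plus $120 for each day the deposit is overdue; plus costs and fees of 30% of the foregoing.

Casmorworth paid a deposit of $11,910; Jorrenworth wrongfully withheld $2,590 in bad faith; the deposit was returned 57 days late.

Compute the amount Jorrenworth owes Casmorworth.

Doubled: 2 × $2,590 = $5,180
Minimum $3,730: $5,180 meets the minimum, no increase.
Late-return penalty: 57 × $120 = $6,840
Damages plus late penalty: $5,180 + $6,840 = $12,020
Costs and fees: 30% of $12,020 = $3,606
Total recovery: $12,020 + $3,606 = $15,626

$15,626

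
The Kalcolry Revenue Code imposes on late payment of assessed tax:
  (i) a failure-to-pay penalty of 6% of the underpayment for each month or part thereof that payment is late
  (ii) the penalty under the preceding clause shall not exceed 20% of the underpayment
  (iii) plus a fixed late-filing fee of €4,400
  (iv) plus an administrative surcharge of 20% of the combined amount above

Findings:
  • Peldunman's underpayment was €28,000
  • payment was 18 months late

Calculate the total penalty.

Accrued rate: 6% × 18 = 108%, capped at 20% → 20%
Failure-to-pay penalty: 20% of €28,000 = €5,600
Penalty before surcharge: €5,600 + €4,400 = €10,000
Administrative surcharge: 20% of €10,000 = €2,000
Total penalty: €10,000 + €2,000 = €12,000

€12,000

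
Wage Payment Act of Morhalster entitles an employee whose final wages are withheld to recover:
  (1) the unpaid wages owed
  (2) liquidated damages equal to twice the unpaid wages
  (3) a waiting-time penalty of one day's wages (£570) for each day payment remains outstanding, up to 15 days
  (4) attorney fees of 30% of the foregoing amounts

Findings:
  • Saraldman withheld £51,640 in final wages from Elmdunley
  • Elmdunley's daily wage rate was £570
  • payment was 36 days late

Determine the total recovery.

Doubled: 2 × £51,640 = £103,280
Penalty days: min(36, 15) = 15
Waiting-time penalty: 15 × £570 = £8,550
Subtotal: £51,640 + £103,280 + £8,550 = £163,470
Attorney fees: 30% of £163,470 = £49,041
Total award: £163,470 + £49,041 = £212,511

Total award: £212,511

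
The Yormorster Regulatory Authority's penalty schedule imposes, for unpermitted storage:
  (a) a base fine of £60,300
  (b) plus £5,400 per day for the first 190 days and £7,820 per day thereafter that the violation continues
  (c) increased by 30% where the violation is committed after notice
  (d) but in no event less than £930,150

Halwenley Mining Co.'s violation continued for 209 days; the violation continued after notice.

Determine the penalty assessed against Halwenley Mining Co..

£1,605,344

First 190 days: 190 × £5,400 = £1,026,000
Remaining days: (209 − 190) × £7,820 = £148,580
Per-day component: £1,026,000 + £148,580 = £1,174,580
Base plus per-day: £60,300 + £1,174,580 = £1,234,880
Enhancement: 30% of £1,234,880 = £370,464
Enhanced fine: £1,234,880 + £370,464 = £1,605,344
Minimum £930,150: £1,605,344 meets the minimum, no increase.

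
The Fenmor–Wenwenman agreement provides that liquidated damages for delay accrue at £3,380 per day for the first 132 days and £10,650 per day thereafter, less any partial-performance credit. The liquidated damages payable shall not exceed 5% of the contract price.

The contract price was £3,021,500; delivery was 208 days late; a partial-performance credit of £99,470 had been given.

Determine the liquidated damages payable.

Liquidated damages: £151,075

First 132 days: 132 × £3,380 = £446,160
Remaining days: (208 − 132) × £10,650 = £809,400
Accrued per-day damages: £446,160 + £809,400 = £1,255,560
Less partial-performance credit: £1,255,560 − £99,470 = £1,156,090
Cap: 5% of £3,021,500 = £151,075
Cap at £151,075: £1,156,090 exceeds the cap → £151,075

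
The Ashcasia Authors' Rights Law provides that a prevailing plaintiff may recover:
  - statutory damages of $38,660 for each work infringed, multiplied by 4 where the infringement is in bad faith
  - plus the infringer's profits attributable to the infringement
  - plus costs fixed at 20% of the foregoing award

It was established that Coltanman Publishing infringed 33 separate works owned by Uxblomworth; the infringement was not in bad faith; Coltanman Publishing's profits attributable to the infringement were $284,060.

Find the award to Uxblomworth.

Statutory damages: 33 × $38,660 = $1,275,780
Infringement not in bad faith: no ×4 enhancement.
Combined award: $1,275,780 + $284,060 = $1,559,840
Costs: 20% of $1,559,840 = $311,968
Award plus costs: $1,559,840 + $311,968 = $1,871,808

Award: $1,871,808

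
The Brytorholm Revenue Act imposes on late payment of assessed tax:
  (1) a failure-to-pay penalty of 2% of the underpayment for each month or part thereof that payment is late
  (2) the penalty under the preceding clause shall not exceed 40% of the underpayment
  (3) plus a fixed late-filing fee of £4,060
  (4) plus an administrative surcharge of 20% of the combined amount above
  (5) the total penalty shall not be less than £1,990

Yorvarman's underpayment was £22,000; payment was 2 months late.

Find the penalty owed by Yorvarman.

Accrued rate: 2% × 2 = 4%, capped at 40% → 4%
Failure-to-pay penalty: 4% of £22,000 = £880
Penalty before surcharge: £880 + £4,060 = £4,940
Administrative surcharge: 20% of £4,940 = £988
Total penalty: £4,940 + £988 = £5,928
Minimum £1,990: £5,928 meets the minimum, no increase.

Penalty: £5,928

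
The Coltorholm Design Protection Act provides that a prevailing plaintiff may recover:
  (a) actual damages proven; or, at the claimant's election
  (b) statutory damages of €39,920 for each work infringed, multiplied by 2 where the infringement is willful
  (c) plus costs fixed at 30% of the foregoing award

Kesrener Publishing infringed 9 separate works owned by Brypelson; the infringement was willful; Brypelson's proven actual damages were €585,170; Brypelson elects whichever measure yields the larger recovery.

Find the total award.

Statutory damages: 9 × €39,920 = €359,280
Doubled: 2 × €359,280 = €718,560
Greater of actual damages (€585,170) or enhanced statutory damages (€718,560): €718,560
Costs: 30% of €718,560 = €215,568
Award plus costs: €718,560 + €215,568 = €934,128

€934,128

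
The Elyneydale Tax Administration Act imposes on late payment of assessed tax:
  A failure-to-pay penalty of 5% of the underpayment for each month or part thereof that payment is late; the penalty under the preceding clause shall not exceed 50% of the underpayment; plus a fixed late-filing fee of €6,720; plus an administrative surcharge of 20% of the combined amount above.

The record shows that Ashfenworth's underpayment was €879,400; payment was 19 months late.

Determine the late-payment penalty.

Accrued rate: 5% × 19 = 95%, capped at 50% → 50%
Failure-to-pay penalty: 50% of €879,400 = €439,700
Penalty before surcharge: €439,700 + €6,720 = €446,420
Administrative surcharge: 20% of €446,420 = €89,284
Total penalty: €446,420 + €89,284 = €535,704

€535,704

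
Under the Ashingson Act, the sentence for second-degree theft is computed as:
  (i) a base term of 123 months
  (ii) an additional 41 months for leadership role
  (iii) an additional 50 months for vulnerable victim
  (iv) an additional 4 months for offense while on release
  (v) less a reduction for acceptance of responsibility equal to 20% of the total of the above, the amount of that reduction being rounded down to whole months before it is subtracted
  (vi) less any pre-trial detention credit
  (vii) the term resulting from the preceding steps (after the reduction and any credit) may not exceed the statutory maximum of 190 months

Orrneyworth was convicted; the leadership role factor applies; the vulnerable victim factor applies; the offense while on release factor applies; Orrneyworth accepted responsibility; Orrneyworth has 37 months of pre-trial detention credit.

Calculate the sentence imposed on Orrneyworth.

138 months

Leadership role enhancement: +41 months
Vulnerable victim enhancement: +50 months
Offense while on release enhancement: +4 months
Adjusted term: 123 months + 41 months + 50 months + 4 months = 218 months
Acceptance of responsibility reduction: 20% of 218 months = 43 months (rounded down)
After reduction: 218 − 43 = 175 months
Less pre-trial detention credit: 175 months − 37 months = 138 months
Cap at 190 months: 138 months is within the cap, no reduction.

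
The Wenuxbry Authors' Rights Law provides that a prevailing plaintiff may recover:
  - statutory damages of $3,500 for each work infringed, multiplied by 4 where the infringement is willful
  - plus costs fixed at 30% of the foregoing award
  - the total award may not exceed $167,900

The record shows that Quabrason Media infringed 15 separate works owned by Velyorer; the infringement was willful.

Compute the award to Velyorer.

Statutory damages: 15 × $3,500 = $52,500
Multiplied by 4: 4 × $52,500 = $210,000
Costs: 30% of $210,000 = $63,000
Award plus costs: $210,000 + $63,000 = $273,000
Cap at $167,900: $273,000 exceeds the cap → $167,900

Award: $167,900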